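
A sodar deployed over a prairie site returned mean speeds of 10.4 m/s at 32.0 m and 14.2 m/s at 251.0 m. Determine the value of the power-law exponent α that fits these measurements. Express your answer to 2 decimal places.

Power law: V₂/V₁ = (z₂/z₁)^α ⇒ α = ln(V₂/V₁) / ln(z₂/z₁)
α = ln(14.2/10.4) / ln(251.0/32.0) = ln(1.3654) / ln(7.8438)
  = 0.31144 / 2.05972 = 0.15120

α ≈ 0.15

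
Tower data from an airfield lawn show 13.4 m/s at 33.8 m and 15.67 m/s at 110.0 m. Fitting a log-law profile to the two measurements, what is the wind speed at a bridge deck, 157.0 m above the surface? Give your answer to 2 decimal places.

Log law: V ∝ ln(z/z₀). From the pair, with r = V₁/V₂ = 0.85514,
ln z₀ = (ln z₁ − r·ln z₂)/(1 − r) = (3.5205 − 0.85514×4.7005)/0.14486 = -3.4453 → z₀ = 0.03190 m
V₃ = V₁ · ln(z₃/z₀)/ln(z₁/z₀) = 13.4 × 8.5015/6.9658 = 16.3544 m/s

16.35 m/s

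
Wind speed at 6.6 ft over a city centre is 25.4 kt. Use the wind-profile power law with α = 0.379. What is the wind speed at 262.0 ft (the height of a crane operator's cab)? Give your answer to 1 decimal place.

102.5 kt

Power-law profile: V₂ = V₁ · (z₂/z₁)^α
V₂ = 25.4 × (262.0/6.6)^0.379 = 25.4 × (39.6970)^0.379
    = 25.4 × 4.0358 = 102.5092 kt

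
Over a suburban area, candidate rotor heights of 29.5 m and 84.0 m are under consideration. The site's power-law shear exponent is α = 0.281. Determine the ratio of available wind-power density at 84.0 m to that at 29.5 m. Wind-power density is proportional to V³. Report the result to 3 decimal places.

2.416

Speed ratio: V_B/V_A = (z_B/z_A)^α = (84.0/29.5)^0.281 = (2.8475)^0.281 = 1.34185
Power-density ratio: P_B/P_A = (V_B/V_A)³ = (1.34185)³ = 2.41606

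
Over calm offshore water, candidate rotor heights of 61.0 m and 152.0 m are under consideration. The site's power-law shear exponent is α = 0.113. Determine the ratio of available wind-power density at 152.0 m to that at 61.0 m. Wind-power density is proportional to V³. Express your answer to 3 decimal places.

1.363

Speed ratio: V_B/V_A = (z_B/z_A)^α = (152.0/61.0)^0.113 = (2.4918)^0.113 = 1.10868
Power-density ratio: P_B/P_A = (V_B/V_A)³ = (1.10868)³ = 1.36276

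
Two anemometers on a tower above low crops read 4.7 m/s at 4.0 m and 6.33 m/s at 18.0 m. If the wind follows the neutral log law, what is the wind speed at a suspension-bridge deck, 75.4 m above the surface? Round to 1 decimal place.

Log law: V ∝ ln(z/z₀). From the pair, with r = V₁/V₂ = 0.74250,
ln z₀ = (ln z₁ − r·ln z₂)/(1 − r) = (1.3863 − 0.74250×2.8904)/0.25750 = -2.9506 → z₀ = 0.05231 m
V₃ = V₁ · ln(z₃/z₀)/ln(z₁/z₀) = 4.7 × 7.2734/4.3369 = 7.8824 m/s

7.9 m/s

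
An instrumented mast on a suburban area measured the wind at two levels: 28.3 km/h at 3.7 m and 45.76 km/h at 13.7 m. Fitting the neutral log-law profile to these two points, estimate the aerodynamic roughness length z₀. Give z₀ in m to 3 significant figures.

z₀ ≈ 0.443 m

Log law: V(z) ∝ ln(z/z₀). With r = V₁/V₂ = 28.3/45.76 = 0.61844,
r · ln(z₂/z₀) = ln(z₁/z₀) ⇒ ln z₀ = (ln z₁ − r·ln z₂)/(1 − r)
ln z₀ = (1.30833 − 0.61844×2.61740) / 0.38156 = -0.8135
z₀ = exp(-0.8135) = 0.4433 m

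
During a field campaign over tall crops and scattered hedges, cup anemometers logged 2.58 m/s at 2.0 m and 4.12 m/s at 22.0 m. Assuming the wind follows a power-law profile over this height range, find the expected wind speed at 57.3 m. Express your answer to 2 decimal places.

4.97 m/s

First find α: α = ln(V₂/V₁)/ln(z₂/z₁) = ln(4.12/2.58)/ln(22.0/2.0) = 0.46806/2.39790 = 0.1952
Extrapolate from 22.0 m to 57.3 m: V₃ = 4.12 × (57.3/22.0)^0.1952 = 4.12 × 1.2055 = 4.9665 m/s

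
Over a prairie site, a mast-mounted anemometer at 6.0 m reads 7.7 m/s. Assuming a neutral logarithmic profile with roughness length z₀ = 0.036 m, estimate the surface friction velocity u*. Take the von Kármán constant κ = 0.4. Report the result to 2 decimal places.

Log law: V(z) = (u*/κ) · ln(z/z₀) ⇒ u* = κ · V / ln(z/z₀)
u* = 0.4 × 7.7 / ln(6.0/0.036) = 0.4 × 7.7 / 5.1160
   = 3.0800 / 5.1160 = 0.6020 m/s

u* ≈ 0.60 m/s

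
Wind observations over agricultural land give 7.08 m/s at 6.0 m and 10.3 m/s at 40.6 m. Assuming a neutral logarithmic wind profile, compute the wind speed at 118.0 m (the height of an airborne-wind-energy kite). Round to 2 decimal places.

Log law: V ∝ ln(z/z₀). From the pair, with r = V₁/V₂ = 0.68738,
ln z₀ = (ln z₁ − r·ln z₂)/(1 − r) = (1.7918 − 0.68738×3.7038)/0.31262 = -2.4123 → z₀ = 0.08961 m
V₃ = V₁ · ln(z₃/z₀)/ln(z₁/z₀) = 7.08 × 7.1830/4.2040 = 12.0968 m/s

12.10 m/s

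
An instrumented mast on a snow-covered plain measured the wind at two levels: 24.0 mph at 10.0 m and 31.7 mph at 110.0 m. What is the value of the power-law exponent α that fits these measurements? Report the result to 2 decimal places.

α ≈ 0.12

Power law: V₂/V₁ = (z₂/z₁)^α ⇒ α = ln(V₂/V₁) / ln(z₂/z₁)
α = ln(31.7/24.0) / ln(110.0/10.0) = ln(1.3208) / ln(11.0000)
  = 0.27826 / 2.39790 = 0.11604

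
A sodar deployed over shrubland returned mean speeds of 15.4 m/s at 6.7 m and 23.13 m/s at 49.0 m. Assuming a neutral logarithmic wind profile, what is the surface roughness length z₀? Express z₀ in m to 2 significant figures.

z₀ ≈ 0.13 m

Log law: V(z) ∝ ln(z/z₀). With r = V₁/V₂ = 15.4/23.13 = 0.66580,
r · ln(z₂/z₀) = ln(z₁/z₀) ⇒ ln z₀ = (ln z₁ − r·ln z₂)/(1 − r)
ln z₀ = (1.90211 − 0.66580×3.89182) / 0.33420 = -2.0619
z₀ = exp(-2.0619) = 0.1272 m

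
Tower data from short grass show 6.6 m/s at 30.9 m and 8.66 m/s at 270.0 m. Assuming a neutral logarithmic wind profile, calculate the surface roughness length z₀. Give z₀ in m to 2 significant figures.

z₀ ≈ 0.030 m

Log law: V(z) ∝ ln(z/z₀). With r = V₁/V₂ = 6.6/8.66 = 0.76212,
r · ln(z₂/z₀) = ln(z₁/z₀) ⇒ ln z₀ = (ln z₁ − r·ln z₂)/(1 − r)
ln z₀ = (3.43076 − 0.76212×5.59842) / 0.23788 = -3.5142
z₀ = exp(-3.5142) = 0.02977 m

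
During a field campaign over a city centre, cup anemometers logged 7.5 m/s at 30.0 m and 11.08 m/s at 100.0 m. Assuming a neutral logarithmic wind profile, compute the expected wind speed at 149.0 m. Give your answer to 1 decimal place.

Log law: V ∝ ln(z/z₀). From the pair, with r = V₁/V₂ = 0.67690,
ln z₀ = (ln z₁ − r·ln z₂)/(1 − r) = (3.4012 − 0.67690×4.6052)/0.32310 = 0.8789 → z₀ = 2.408 m
V₃ = V₁ · ln(z₃/z₀)/ln(z₁/z₀) = 7.5 × 4.1250/2.5223 = 12.2658 m/s

12.3 m/s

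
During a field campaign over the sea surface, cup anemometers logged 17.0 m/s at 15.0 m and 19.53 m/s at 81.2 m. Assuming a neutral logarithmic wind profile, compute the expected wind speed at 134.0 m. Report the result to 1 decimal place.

Log law: V ∝ ln(z/z₀). From the pair, with r = V₁/V₂ = 0.87046,
ln z₀ = (ln z₁ − r·ln z₂)/(1 − r) = (2.7081 − 0.87046×4.3969)/0.12954 = -8.6401 → z₀ = 0.0001769 m
V₃ = V₁ · ln(z₃/z₀)/ln(z₁/z₀) = 17.0 × 13.5379/11.3481 = 20.2804 m/s

20.3 m/s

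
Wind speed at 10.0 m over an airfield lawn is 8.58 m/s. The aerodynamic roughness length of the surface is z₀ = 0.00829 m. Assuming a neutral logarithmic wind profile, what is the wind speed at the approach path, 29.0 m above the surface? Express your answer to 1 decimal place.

9.9 m/s

Log law: V(z) ∝ ln(z/z₀), so V₂/V₁ = ln(z₂/z₀) / ln(z₁/z₀).
ln(29.0/0.00829) = 8.1600, ln(10.0/0.00829) = 7.0953
V₂ = 8.58 × 8.1600/7.0953 = 8.58 × 1.1501 = 9.8675 m/s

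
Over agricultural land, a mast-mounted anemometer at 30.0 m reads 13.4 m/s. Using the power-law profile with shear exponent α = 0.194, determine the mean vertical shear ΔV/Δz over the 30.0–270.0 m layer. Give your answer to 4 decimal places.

Power law: V₂ = V₁ · (z₂/z₁)^α = 13.4 × (9.0000)^0.194 = 20.5224 m/s
ΔV/Δz = (20.5224 − 13.4)/(270.0 − 30.0) = 7.1224/240.0000 = 0.02968 m/s/m

0.0297 m/s/m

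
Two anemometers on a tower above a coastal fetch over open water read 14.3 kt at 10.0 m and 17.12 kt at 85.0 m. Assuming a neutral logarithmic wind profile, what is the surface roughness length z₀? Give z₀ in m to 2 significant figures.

Log law: V(z) ∝ ln(z/z₀). With r = V₁/V₂ = 14.3/17.12 = 0.83528,
r · ln(z₂/z₀) = ln(z₁/z₀) ⇒ ln z₀ = (ln z₁ − r·ln z₂)/(1 − r)
ln z₀ = (2.30259 − 0.83528×4.44265) / 0.16472 = -8.5495
z₀ = exp(-8.5495) = 0.0001936 m

z₀ ≈ 0.00019 m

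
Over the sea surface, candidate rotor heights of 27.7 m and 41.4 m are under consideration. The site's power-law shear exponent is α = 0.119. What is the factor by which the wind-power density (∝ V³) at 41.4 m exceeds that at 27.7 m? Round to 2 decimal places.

1.15

Speed ratio: V_B/V_A = (z_B/z_A)^α = (41.4/27.7)^0.119 = (1.4946)^0.119 = 1.04898
Power-density ratio: P_B/P_A = (V_B/V_A)³ = (1.04898)³ = 1.15426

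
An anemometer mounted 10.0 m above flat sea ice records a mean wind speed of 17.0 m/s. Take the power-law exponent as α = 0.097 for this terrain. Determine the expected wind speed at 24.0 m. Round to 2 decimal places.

Power-law profile: V₂ = V₁ · (z₂/z₁)^α
V₂ = 17.0 × (24.0/10.0)^0.097 = 17.0 × (2.4000)^0.097
    = 17.0 × 1.0886 = 18.5067 m/s

18.51 m/s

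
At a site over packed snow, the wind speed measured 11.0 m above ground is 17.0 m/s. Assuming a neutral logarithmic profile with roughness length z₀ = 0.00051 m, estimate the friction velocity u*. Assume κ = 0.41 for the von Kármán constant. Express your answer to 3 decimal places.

Log law: V(z) = (u*/κ) · ln(z/z₀) ⇒ u* = κ · V / ln(z/z₀)
u* = 0.41 × 17.0 / ln(11.0/0.00051) = 0.41 × 17.0 / 9.9790
   = 6.9700 / 9.9790 = 0.6985 m/s

u* ≈ 0.698 m/s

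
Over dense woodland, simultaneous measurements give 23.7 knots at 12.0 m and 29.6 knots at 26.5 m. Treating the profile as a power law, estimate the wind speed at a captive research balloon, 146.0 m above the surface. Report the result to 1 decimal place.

47.8 knots

First find α: α = ln(V₂/V₁)/ln(z₂/z₁) = ln(29.6/23.7)/ln(26.5/12.0) = 0.22230/0.79224 = 0.2806
Extrapolate from 26.5 m to 146.0 m: V₃ = 29.6 × (146.0/26.5)^0.2806 = 29.6 × 1.6142 = 47.7797 knots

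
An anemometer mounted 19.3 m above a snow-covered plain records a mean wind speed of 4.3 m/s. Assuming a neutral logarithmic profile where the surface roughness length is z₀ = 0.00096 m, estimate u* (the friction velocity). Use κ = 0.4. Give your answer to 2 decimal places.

Log law: V(z) = (u*/κ) · ln(z/z₀) ⇒ u* = κ · V / ln(z/z₀)
u* = 0.4 × 4.3 / ln(19.3/0.00096) = 0.4 × 4.3 / 9.9087
   = 1.7200 / 9.9087 = 0.1736 m/s

u* ≈ 0.17 m/s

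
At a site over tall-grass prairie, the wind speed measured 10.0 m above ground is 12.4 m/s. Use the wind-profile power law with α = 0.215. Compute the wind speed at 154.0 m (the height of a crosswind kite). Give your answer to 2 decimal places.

22.32 m/s

Power-law profile: V₂ = V₁ · (z₂/z₁)^α
V₂ = 12.4 × (154.0/10.0)^0.215 = 12.4 × (15.4000)^0.215
    = 12.4 × 1.8002 = 22.3223 m/s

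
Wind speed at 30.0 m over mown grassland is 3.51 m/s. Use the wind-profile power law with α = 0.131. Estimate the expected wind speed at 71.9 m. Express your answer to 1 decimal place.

Power-law profile: V₂ = V₁ · (z₂/z₁)^α
V₂ = 3.51 × (71.9/30.0)^0.131 = 3.51 × (2.3967)^0.131
    = 3.51 × 1.1213 = 3.9358 m/s

3.9 m/s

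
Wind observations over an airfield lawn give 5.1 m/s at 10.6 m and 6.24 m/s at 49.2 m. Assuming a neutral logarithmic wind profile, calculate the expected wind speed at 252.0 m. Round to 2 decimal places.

Log law: V ∝ ln(z/z₀). From the pair, with r = V₁/V₂ = 0.81731,
ln z₀ = (ln z₁ − r·ln z₂)/(1 − r) = (2.3609 − 0.81731×3.8959)/0.18269 = -4.5064 → z₀ = 0.01104 m
V₃ = V₁ · ln(z₃/z₀)/ln(z₁/z₀) = 5.1 × 10.0359/6.8673 = 7.4531 m/s

7.45 m/s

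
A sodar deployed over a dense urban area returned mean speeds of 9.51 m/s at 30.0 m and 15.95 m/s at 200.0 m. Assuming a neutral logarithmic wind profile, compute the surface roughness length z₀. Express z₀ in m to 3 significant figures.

Log law: V(z) ∝ ln(z/z₀). With r = V₁/V₂ = 9.51/15.95 = 0.59624,
r · ln(z₂/z₀) = ln(z₁/z₀) ⇒ ln z₀ = (ln z₁ − r·ln z₂)/(1 − r)
ln z₀ = (3.40120 − 0.59624×5.29832) / 0.40376 = 0.5997
z₀ = exp(0.5997) = 1.822 m

z₀ ≈ 1.82 m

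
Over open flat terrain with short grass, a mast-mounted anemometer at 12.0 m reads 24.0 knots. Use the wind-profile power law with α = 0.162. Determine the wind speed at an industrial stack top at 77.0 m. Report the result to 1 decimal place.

Power-law profile: V₂ = V₁ · (z₂/z₁)^α
V₂ = 24.0 × (77.0/12.0)^0.162 = 24.0 × (6.4167)^0.162
    = 24.0 × 1.3514 = 32.4336 knots

32.4 knots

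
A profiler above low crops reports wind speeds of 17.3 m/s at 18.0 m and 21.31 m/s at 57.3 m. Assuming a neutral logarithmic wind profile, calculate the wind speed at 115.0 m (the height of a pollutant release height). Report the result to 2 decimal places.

23.72 m/s

Log law: V ∝ ln(z/z₀). From the pair, with r = V₁/V₂ = 0.81183,
ln z₀ = (ln z₁ − r·ln z₂)/(1 − r) = (2.8904 − 0.81183×4.0483)/0.18817 = -2.1052 → z₀ = 0.1218 m
V₃ = V₁ · ln(z₃/z₀)/ln(z₁/z₀) = 17.3 × 6.8501/4.9956 = 23.7225 m/s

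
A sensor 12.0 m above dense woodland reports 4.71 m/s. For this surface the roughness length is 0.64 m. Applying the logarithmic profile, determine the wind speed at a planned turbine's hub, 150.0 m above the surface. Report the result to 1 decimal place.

Log law: V(z) ∝ ln(z/z₀), so V₂/V₁ = ln(z₂/z₀) / ln(z₁/z₀).
ln(150.0/0.64) = 5.4569, ln(12.0/0.64) = 2.9312
V₂ = 4.71 × 5.4569/2.9312 = 4.71 × 1.8617 = 8.7685 m/s

8.8 m/s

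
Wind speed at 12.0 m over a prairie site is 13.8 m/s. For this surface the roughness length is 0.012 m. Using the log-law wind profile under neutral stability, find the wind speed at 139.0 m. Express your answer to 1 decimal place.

Log law: V(z) ∝ ln(z/z₀), so V₂/V₁ = ln(z₂/z₀) / ln(z₁/z₀).
ln(139.0/0.012) = 9.3573, ln(12.0/0.012) = 6.9078
V₂ = 13.8 × 9.3573/6.9078 = 13.8 × 1.3546 = 18.6936 m/s

18.7 m/s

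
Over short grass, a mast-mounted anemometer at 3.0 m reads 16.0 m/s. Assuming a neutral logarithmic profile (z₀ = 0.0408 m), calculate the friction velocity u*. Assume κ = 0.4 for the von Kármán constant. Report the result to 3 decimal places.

u* ≈ 1.489 m/s

Log law: V(z) = (u*/κ) · ln(z/z₀) ⇒ u* = κ · V / ln(z/z₀)
u* = 0.4 × 16.0 / ln(3.0/0.0408) = 0.4 × 16.0 / 4.2977
   = 6.4000 / 4.2977 = 1.4892 m/s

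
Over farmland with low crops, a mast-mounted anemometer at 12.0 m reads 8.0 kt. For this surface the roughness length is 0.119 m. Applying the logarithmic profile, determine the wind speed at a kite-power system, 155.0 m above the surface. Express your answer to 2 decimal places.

Log law: V(z) ∝ ln(z/z₀), so V₂/V₁ = ln(z₂/z₀) / ln(z₁/z₀).
ln(155.0/0.119) = 7.1721, ln(12.0/0.119) = 4.6135
V₂ = 8.0 × 7.1721/4.6135 = 8.0 × 1.5546 = 12.4365 kt

12.44 kt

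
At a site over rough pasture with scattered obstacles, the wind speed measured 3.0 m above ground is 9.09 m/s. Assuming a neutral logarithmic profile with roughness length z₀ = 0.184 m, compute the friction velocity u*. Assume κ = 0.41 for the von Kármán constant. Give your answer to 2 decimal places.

Log law: V(z) = (u*/κ) · ln(z/z₀) ⇒ u* = κ · V / ln(z/z₀)
u* = 0.41 × 9.09 / ln(3.0/0.184) = 0.41 × 9.09 / 2.7914
   = 3.7269 / 2.7914 = 1.3351 m/s

u* ≈ 1.34 m/s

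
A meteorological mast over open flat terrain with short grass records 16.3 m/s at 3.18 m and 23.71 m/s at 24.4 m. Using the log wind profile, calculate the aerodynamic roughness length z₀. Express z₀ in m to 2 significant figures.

z₀ ≈ 0.036 m

Log law: V(z) ∝ ln(z/z₀). With r = V₁/V₂ = 16.3/23.71 = 0.68747,
r · ln(z₂/z₀) = ln(z₁/z₀) ⇒ ln z₀ = (ln z₁ − r·ln z₂)/(1 − r)
ln z₀ = (1.15688 − 0.68747×3.19458) / 0.31253 = -3.3255
z₀ = exp(-3.3255) = 0.03595 m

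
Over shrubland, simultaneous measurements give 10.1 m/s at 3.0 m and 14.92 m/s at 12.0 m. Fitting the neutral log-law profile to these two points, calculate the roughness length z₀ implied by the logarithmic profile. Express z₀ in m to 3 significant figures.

Log law: V(z) ∝ ln(z/z₀). With r = V₁/V₂ = 10.1/14.92 = 0.67694,
r · ln(z₂/z₀) = ln(z₁/z₀) ⇒ ln z₀ = (ln z₁ − r·ln z₂)/(1 − r)
ln z₀ = (1.09861 − 0.67694×2.48491) / 0.32306 = -1.8063
z₀ = exp(-1.8063) = 0.1643 m

z₀ ≈ 0.164 m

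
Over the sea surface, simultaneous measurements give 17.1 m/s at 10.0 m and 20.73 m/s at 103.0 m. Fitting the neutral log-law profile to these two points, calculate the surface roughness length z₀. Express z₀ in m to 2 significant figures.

Log law: V(z) ∝ ln(z/z₀). With r = V₁/V₂ = 17.1/20.73 = 0.82489,
r · ln(z₂/z₀) = ln(z₁/z₀) ⇒ ln z₀ = (ln z₁ − r·ln z₂)/(1 − r)
ln z₀ = (2.30259 − 0.82489×4.63473) / 0.17511 = -8.6835
z₀ = exp(-8.6835) = 0.0001693 m

z₀ ≈ 0.00017 m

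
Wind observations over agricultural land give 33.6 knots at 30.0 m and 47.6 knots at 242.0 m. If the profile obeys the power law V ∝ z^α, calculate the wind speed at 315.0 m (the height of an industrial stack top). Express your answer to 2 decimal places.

49.74 knots

First find α: α = ln(V₂/V₁)/ln(z₂/z₁) = ln(47.6/33.6)/ln(242.0/30.0) = 0.34831/2.08774 = 0.1668
Extrapolate from 242.0 m to 315.0 m: V₃ = 47.6 × (315.0/242.0)^0.1668 = 47.6 × 1.0450 = 49.7403 knots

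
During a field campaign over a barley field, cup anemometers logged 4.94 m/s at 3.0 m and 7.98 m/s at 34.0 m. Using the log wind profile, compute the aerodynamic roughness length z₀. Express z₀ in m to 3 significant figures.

Log law: V(z) ∝ ln(z/z₀). With r = V₁/V₂ = 4.94/7.98 = 0.61905,
r · ln(z₂/z₀) = ln(z₁/z₀) ⇒ ln z₀ = (ln z₁ − r·ln z₂)/(1 − r)
ln z₀ = (1.09861 − 0.61905×3.52636) / 0.38095 = -2.8465
z₀ = exp(-2.8465) = 0.05805 m

z₀ ≈ 0.0580 m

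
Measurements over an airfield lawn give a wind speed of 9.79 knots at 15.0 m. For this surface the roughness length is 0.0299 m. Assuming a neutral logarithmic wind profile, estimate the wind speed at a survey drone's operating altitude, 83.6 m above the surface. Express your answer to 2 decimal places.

12.49 knots

Log law: V(z) ∝ ln(z/z₀), so V₂/V₁ = ln(z₂/z₀) / ln(z₁/z₀).
ln(83.6/0.0299) = 7.9359, ln(15.0/0.0299) = 6.2179
V₂ = 9.79 × 7.9359/6.2179 = 9.79 × 1.2763 = 12.4949 knots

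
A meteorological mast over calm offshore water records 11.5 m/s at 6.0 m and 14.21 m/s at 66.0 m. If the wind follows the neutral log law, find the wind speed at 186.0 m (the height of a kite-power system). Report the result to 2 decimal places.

Log law: V ∝ ln(z/z₀). From the pair, with r = V₁/V₂ = 0.80929,
ln z₀ = (ln z₁ − r·ln z₂)/(1 − r) = (1.7918 − 0.80929×4.1897)/0.19071 = -8.3838 → z₀ = 0.0002285 m
V₃ = V₁ · ln(z₃/z₀)/ln(z₁/z₀) = 11.5 × 13.6096/10.1756 = 15.3809 m/s

15.38 m/s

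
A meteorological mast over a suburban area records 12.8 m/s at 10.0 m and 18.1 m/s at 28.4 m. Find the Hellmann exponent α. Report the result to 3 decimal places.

Power law: V₂/V₁ = (z₂/z₁)^α ⇒ α = ln(V₂/V₁) / ln(z₂/z₁)
α = ln(18.1/12.8) / ln(28.4/10.0) = ln(1.4141) / ln(2.8400)
  = 0.34647 / 1.04380 = 0.33193

α ≈ 0.332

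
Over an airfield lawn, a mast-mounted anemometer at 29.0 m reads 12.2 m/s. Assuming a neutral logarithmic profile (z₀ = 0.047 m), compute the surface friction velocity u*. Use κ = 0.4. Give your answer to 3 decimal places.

Log law: V(z) = (u*/κ) · ln(z/z₀) ⇒ u* = κ · V / ln(z/z₀)
u* = 0.4 × 12.2 / ln(29.0/0.047) = 0.4 × 12.2 / 6.4249
   = 4.8800 / 6.4249 = 0.7595 m/s

u* ≈ 0.760 m/s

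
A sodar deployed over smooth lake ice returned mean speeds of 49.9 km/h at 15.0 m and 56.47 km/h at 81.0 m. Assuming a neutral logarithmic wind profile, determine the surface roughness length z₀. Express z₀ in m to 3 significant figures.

Log law: V(z) ∝ ln(z/z₀). With r = V₁/V₂ = 49.9/56.47 = 0.88366,
r · ln(z₂/z₀) = ln(z₁/z₀) ⇒ ln z₀ = (ln z₁ − r·ln z₂)/(1 − r)
ln z₀ = (2.70805 − 0.88366×4.39445) / 0.11634 = -10.1004
z₀ = exp(-10.1004) = 0.00004106 m

z₀ ≈ 0.0000411 m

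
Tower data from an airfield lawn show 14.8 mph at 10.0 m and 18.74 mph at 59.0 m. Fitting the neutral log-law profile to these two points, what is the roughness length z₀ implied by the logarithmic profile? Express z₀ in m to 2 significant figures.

z₀ ≈ 0.013 m

Log law: V(z) ∝ ln(z/z₀). With r = V₁/V₂ = 14.8/18.74 = 0.78975,
r · ln(z₂/z₀) = ln(z₁/z₀) ⇒ ln z₀ = (ln z₁ − r·ln z₂)/(1 − r)
ln z₀ = (2.30259 − 0.78975×4.07754) / 0.21025 = -4.3647
z₀ = exp(-4.3647) = 0.01272 m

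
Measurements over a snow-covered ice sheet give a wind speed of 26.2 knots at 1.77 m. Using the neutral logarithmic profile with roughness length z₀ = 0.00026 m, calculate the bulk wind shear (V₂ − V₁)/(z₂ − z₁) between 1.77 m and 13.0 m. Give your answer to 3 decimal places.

0.527 knots/m

Log law: V₂ = V₁ · ln(z₂/z₀)/ln(z₁/z₀) = 26.2 × 10.8198/8.8258 = 32.1192 knots
ΔV/Δz = (32.1192 − 26.2)/(13.0 − 1.77) = 5.9192/11.2300 = 0.52709 knots/m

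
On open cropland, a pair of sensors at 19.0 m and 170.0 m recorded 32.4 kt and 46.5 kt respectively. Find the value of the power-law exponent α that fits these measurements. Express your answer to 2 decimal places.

α ≈ 0.16

Power law: V₂/V₁ = (z₂/z₁)^α ⇒ α = ln(V₂/V₁) / ln(z₂/z₁)
α = ln(46.5/32.4) / ln(170.0/19.0) = ln(1.4352) / ln(8.9474)
  = 0.36129 / 2.19136 = 0.16487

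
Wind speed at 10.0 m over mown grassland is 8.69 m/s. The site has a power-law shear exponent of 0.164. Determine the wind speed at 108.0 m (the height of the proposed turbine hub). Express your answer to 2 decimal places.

12.84 m/s

Power-law profile: V₂ = V₁ · (z₂/z₁)^α
V₂ = 8.69 × (108.0/10.0)^0.164 = 8.69 × (10.8000)^0.164
    = 8.69 × 1.4773 = 12.8381 m/s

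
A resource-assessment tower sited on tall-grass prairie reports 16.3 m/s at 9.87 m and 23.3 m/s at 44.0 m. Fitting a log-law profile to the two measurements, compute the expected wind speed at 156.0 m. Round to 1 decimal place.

Log law: V ∝ ln(z/z₀). From the pair, with r = V₁/V₂ = 0.69957,
ln z₀ = (ln z₁ − r·ln z₂)/(1 − r) = (2.2895 − 0.69957×3.7842)/0.30043 = -1.1910 → z₀ = 0.3039 m
V₃ = V₁ · ln(z₃/z₀)/ln(z₁/z₀) = 16.3 × 6.2408/3.4805 = 29.2274 m/s

29.2 m/s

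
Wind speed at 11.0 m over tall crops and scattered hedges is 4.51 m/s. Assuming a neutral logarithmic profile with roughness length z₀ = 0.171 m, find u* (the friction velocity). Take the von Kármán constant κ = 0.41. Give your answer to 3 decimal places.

Log law: V(z) = (u*/κ) · ln(z/z₀) ⇒ u* = κ · V / ln(z/z₀)
u* = 0.41 × 4.51 / ln(11.0/0.171) = 0.41 × 4.51 / 4.1640
   = 1.8491 / 4.1640 = 0.4441 m/s

u* ≈ 0.444 m/s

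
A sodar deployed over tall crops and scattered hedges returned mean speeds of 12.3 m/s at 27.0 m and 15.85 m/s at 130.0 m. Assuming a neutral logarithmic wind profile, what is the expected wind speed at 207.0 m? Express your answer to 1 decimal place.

Log law: V ∝ ln(z/z₀). From the pair, with r = V₁/V₂ = 0.77603,
ln z₀ = (ln z₁ − r·ln z₂)/(1 − r) = (3.2958 − 0.77603×4.8675)/0.22397 = -2.1498 → z₀ = 0.1165 m
V₃ = V₁ · ln(z₃/z₀)/ln(z₁/z₀) = 12.3 × 7.4825/5.4456 = 16.9007 m/s

16.9 m/s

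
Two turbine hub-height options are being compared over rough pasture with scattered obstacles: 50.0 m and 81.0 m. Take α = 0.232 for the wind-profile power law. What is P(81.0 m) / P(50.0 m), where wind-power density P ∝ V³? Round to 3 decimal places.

Speed ratio: V_B/V_A = (z_B/z_A)^α = (81.0/50.0)^0.232 = (1.6200)^0.232 = 1.11843
Power-density ratio: P_B/P_A = (V_B/V_A)³ = (1.11843)³ = 1.39902

1.399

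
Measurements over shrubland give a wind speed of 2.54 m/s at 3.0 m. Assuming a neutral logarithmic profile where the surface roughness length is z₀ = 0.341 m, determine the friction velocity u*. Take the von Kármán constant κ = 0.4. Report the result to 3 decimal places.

Log law: V(z) = (u*/κ) · ln(z/z₀) ⇒ u* = κ · V / ln(z/z₀)
u* = 0.4 × 2.54 / ln(3.0/0.341) = 0.4 × 2.54 / 2.1745
   = 1.0160 / 2.1745 = 0.4672 m/s

u* ≈ 0.467 m/s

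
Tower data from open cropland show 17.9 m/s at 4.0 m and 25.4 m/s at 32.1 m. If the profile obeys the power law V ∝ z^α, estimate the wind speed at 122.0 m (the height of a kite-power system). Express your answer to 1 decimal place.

31.8 m/s

First find α: α = ln(V₂/V₁)/ln(z₂/z₁) = ln(25.4/17.9)/ln(32.1/4.0) = 0.34995/2.08256 = 0.1680
Extrapolate from 32.1 m to 122.0 m: V₃ = 25.4 × (122.0/32.1)^0.1680 = 25.4 × 1.2515 = 31.7886 m/s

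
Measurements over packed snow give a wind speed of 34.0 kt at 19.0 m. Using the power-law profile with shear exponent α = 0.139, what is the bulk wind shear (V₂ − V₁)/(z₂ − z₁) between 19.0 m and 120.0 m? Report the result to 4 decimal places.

Power law: V₂ = V₁ · (z₂/z₁)^α = 34.0 × (6.3158)^0.139 = 43.9277 kt
ΔV/Δz = (43.9277 − 34.0)/(120.0 − 19.0) = 9.9277/101.0000 = 0.09829 kt/m

0.0983 kt/m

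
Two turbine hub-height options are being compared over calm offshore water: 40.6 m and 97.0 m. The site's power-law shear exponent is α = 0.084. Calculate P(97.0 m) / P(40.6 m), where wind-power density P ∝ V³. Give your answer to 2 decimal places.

Speed ratio: V_B/V_A = (z_B/z_A)^α = (97.0/40.6)^0.084 = (2.3892)^0.084 = 1.07590
Power-density ratio: P_B/P_A = (V_B/V_A)³ = (1.07590)³ = 1.24543

1.25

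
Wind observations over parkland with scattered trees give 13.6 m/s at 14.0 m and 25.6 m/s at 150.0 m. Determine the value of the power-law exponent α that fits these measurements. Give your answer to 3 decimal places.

Power law: V₂/V₁ = (z₂/z₁)^α ⇒ α = ln(V₂/V₁) / ln(z₂/z₁)
α = ln(25.6/13.6) / ln(150.0/14.0) = ln(1.8824) / ln(10.7143)
  = 0.63252 / 2.37158 = 0.26671

α ≈ 0.267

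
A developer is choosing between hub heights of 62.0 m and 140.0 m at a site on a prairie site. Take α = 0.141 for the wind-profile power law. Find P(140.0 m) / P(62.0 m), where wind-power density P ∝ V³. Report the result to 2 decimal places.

1.41

Speed ratio: V_B/V_A = (z_B/z_A)^α = (140.0/62.0)^0.141 = (2.2581)^0.141 = 1.12170
Power-density ratio: P_B/P_A = (V_B/V_A)³ = (1.12170)³ = 1.41134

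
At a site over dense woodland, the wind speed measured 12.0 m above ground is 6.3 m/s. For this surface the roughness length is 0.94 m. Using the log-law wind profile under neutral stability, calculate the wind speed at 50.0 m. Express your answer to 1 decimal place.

9.8 m/s

Log law: V(z) ∝ ln(z/z₀), so V₂/V₁ = ln(z₂/z₀) / ln(z₁/z₀).
ln(50.0/0.94) = 3.9739, ln(12.0/0.94) = 2.5468
V₂ = 6.3 × 3.9739/2.5468 = 6.3 × 1.5604 = 9.8303 m/s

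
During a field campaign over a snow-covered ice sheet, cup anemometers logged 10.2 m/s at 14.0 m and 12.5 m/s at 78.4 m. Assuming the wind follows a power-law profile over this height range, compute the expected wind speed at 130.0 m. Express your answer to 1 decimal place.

First find α: α = ln(V₂/V₁)/ln(z₂/z₁) = ln(12.5/10.2)/ln(78.4/14.0) = 0.20334/1.72277 = 0.1180
Extrapolate from 78.4 m to 130.0 m: V₃ = 12.5 × (130.0/78.4)^0.1180 = 12.5 × 1.0615 = 13.2688 m/s

13.3 m/s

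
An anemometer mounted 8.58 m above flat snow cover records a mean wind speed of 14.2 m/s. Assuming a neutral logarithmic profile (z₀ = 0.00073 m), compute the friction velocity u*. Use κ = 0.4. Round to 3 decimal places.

Log law: V(z) = (u*/κ) · ln(z/z₀) ⇒ u* = κ · V / ln(z/z₀)
u* = 0.4 × 14.2 / ln(8.58/0.00073) = 0.4 × 14.2 / 9.3719
   = 5.6800 / 9.3719 = 0.6061 m/s

u* ≈ 0.606 m/s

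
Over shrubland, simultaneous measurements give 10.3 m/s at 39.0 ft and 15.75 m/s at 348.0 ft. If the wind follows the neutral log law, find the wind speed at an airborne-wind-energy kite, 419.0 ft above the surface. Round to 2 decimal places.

16.21 m/s

Log law: V ∝ ln(z/z₀). From the pair, with r = V₁/V₂ = 0.65397,
ln z₀ = (ln z₁ − r·ln z₂)/(1 − r) = (3.6636 − 0.65397×5.8522)/0.34603 = -0.4728 → z₀ = 0.6233 ft
V₃ = V₁ · ln(z₃/z₀)/ln(z₁/z₀) = 10.3 × 6.5106/4.1363 = 16.2123 m/s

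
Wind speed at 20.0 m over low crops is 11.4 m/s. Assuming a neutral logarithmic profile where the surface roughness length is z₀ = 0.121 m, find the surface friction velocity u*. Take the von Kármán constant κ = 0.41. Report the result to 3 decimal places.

Log law: V(z) = (u*/κ) · ln(z/z₀) ⇒ u* = κ · V / ln(z/z₀)
u* = 0.41 × 11.4 / ln(20.0/0.121) = 0.41 × 11.4 / 5.1077
   = 4.6740 / 5.1077 = 0.9151 m/s

u* ≈ 0.915 m/s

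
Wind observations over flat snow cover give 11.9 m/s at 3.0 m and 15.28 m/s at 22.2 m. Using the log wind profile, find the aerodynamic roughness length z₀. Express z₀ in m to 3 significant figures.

z₀ ≈ 0.00261 m

Log law: V(z) ∝ ln(z/z₀). With r = V₁/V₂ = 11.9/15.28 = 0.77880,
r · ln(z₂/z₀) = ln(z₁/z₀) ⇒ ln z₀ = (ln z₁ − r·ln z₂)/(1 − r)
ln z₀ = (1.09861 − 0.77880×3.10009) / 0.22120 = -5.9480
z₀ = exp(-5.9480) = 0.002611 m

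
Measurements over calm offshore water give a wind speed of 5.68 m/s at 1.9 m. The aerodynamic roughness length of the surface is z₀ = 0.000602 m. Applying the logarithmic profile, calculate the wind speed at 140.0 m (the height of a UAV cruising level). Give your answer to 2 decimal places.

Log law: V(z) ∝ ln(z/z₀), so V₂/V₁ = ln(z₂/z₀) / ln(z₁/z₀).
ln(140.0/0.000602) = 12.3569, ln(1.9/0.000602) = 8.0571
V₂ = 5.68 × 12.3569/8.0571 = 5.68 × 1.5337 = 8.7112 m/s

8.71 m/s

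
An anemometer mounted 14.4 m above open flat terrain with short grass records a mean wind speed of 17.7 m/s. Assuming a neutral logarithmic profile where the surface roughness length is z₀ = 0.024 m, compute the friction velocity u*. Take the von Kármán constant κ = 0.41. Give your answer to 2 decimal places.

Log law: V(z) = (u*/κ) · ln(z/z₀) ⇒ u* = κ · V / ln(z/z₀)
u* = 0.41 × 17.7 / ln(14.4/0.024) = 0.41 × 17.7 / 6.3969
   = 7.2570 / 6.3969 = 1.1345 m/s

u* ≈ 1.13 m/s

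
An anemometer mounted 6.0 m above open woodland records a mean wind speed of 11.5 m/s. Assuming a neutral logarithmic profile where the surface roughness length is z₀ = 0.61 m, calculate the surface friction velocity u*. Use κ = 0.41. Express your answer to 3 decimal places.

u* ≈ 2.063 m/s

Log law: V(z) = (u*/κ) · ln(z/z₀) ⇒ u* = κ · V / ln(z/z₀)
u* = 0.41 × 11.5 / ln(6.0/0.61) = 0.41 × 11.5 / 2.2861
   = 4.7150 / 2.2861 = 2.0625 m/s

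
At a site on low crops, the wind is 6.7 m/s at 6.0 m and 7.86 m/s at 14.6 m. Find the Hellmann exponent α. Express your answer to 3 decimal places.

Power law: V₂/V₁ = (z₂/z₁)^α ⇒ α = ln(V₂/V₁) / ln(z₂/z₁)
α = ln(7.86/6.7) / ln(14.6/6.0) = ln(1.1731) / ln(2.4333)
  = 0.15968 / 0.88926 = 0.17956

α ≈ 0.180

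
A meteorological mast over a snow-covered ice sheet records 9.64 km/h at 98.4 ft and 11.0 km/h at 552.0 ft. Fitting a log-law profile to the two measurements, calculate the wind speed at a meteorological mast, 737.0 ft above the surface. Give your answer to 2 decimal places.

11.23 km/h

Log law: V ∝ ln(z/z₀). From the pair, with r = V₁/V₂ = 0.87636,
ln z₀ = (ln z₁ − r·ln z₂)/(1 − r) = (4.5890 − 0.87636×6.3135)/0.12364 = -7.6347 → z₀ = 0.0004834 ft
V₃ = V₁ · ln(z₃/z₀)/ln(z₁/z₀) = 9.64 × 14.2373/12.2237 = 11.2279 km/h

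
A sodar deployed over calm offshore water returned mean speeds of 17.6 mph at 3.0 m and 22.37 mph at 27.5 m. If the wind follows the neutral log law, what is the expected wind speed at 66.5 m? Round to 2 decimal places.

Log law: V ∝ ln(z/z₀). From the pair, with r = V₁/V₂ = 0.78677,
ln z₀ = (ln z₁ − r·ln z₂)/(1 − r) = (1.0986 − 0.78677×3.3142)/0.21323 = -7.0763 → z₀ = 0.0008449 m
V₃ = V₁ · ln(z₃/z₀)/ln(z₁/z₀) = 17.6 × 11.2735/8.1749 = 24.2711 mph

24.27 mph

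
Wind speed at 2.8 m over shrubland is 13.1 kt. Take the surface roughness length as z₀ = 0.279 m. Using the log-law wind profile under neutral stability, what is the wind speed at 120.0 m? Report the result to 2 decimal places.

Log law: V(z) ∝ ln(z/z₀), so V₂/V₁ = ln(z₂/z₀) / ln(z₁/z₀).
ln(120.0/0.279) = 6.0640, ln(2.8/0.279) = 2.3062
V₂ = 13.1 × 6.0640/2.3062 = 13.1 × 2.6295 = 34.4463 kt

34.45 kt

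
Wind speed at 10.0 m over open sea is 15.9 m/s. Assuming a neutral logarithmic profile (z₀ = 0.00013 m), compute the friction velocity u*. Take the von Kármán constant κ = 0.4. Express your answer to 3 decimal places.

u* ≈ 0.565 m/s

Log law: V(z) = (u*/κ) · ln(z/z₀) ⇒ u* = κ · V / ln(z/z₀)
u* = 0.4 × 15.9 / ln(10.0/0.00013) = 0.4 × 15.9 / 11.2506
   = 6.3600 / 11.2506 = 0.5653 m/s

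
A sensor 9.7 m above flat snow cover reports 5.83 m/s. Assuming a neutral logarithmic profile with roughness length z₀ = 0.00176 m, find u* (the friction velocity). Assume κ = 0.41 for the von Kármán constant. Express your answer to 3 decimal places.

u* ≈ 0.277 m/s

Log law: V(z) = (u*/κ) · ln(z/z₀) ⇒ u* = κ · V / ln(z/z₀)
u* = 0.41 × 5.83 / ln(9.7/0.00176) = 0.41 × 5.83 / 8.6146
   = 2.3903 / 8.6146 = 0.2775 m/s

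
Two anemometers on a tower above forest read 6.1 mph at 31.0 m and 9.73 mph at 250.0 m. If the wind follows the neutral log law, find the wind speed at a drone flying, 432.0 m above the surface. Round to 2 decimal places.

Log law: V ∝ ln(z/z₀). From the pair, with r = V₁/V₂ = 0.62693,
ln z₀ = (ln z₁ − r·ln z₂)/(1 − r) = (3.4340 − 0.62693×5.5215)/0.37307 = -0.0739 → z₀ = 0.9288 m
V₃ = V₁ · ln(z₃/z₀)/ln(z₁/z₀) = 6.1 × 6.1423/3.5079 = 10.6811 mph

10.68 mph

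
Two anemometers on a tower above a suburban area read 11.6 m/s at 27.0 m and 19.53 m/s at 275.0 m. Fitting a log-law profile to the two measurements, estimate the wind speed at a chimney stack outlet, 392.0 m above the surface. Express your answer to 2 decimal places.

Log law: V ∝ ln(z/z₀). From the pair, with r = V₁/V₂ = 0.59396,
ln z₀ = (ln z₁ − r·ln z₂)/(1 − r) = (3.2958 − 0.59396×5.6168)/0.40604 = -0.0992 → z₀ = 0.9055 m
V₃ = V₁ · ln(z₃/z₀)/ln(z₁/z₀) = 11.6 × 6.0705/3.3951 = 20.7412 m/s

20.74 m/s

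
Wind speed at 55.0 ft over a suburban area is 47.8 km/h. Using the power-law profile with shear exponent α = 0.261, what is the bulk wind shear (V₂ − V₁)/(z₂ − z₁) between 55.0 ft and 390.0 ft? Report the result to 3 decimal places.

Power law: V₂ = V₁ · (z₂/z₁)^α = 47.8 × (7.0909)^0.261 = 79.7005 km/h
ΔV/Δz = (79.7005 − 47.8)/(390.0 − 55.0) = 31.9005/335.0000 = 0.09523 km/h/ft

0.095 km/h/ft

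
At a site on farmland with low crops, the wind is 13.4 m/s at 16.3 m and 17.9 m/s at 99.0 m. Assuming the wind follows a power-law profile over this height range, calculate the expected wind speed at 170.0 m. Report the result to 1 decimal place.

19.5 m/s

First find α: α = ln(V₂/V₁)/ln(z₂/z₁) = ln(17.9/13.4)/ln(99.0/16.3) = 0.28955/1.80395 = 0.1605
Extrapolate from 99.0 m to 170.0 m: V₃ = 17.9 × (170.0/99.0)^0.1605 = 17.9 × 1.0907 = 19.5228 m/s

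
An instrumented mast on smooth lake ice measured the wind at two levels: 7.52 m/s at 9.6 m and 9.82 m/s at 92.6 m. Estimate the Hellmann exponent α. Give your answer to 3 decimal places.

Power law: V₂/V₁ = (z₂/z₁)^α ⇒ α = ln(V₂/V₁) / ln(z₂/z₁)
α = ln(9.82/7.52) / ln(92.6/9.6) = ln(1.3059) / ln(9.6458)
  = 0.26685 / 2.26653 = 0.11774

α ≈ 0.118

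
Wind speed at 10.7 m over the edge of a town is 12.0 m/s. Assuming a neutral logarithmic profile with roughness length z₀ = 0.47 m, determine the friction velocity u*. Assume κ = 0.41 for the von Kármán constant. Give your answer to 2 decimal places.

Log law: V(z) = (u*/κ) · ln(z/z₀) ⇒ u* = κ · V / ln(z/z₀)
u* = 0.41 × 12.0 / ln(10.7/0.47) = 0.41 × 12.0 / 3.1253
   = 4.9200 / 3.1253 = 1.5743 m/s

u* ≈ 1.57 m/s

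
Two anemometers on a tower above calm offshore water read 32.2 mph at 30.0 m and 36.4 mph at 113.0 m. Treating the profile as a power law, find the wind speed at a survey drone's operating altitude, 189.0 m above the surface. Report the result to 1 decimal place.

38.2 mph

First find α: α = ln(V₂/V₁)/ln(z₂/z₁) = ln(36.4/32.2)/ln(113.0/30.0) = 0.12260/1.32619 = 0.0924
Extrapolate from 113.0 m to 189.0 m: V₃ = 36.4 × (189.0/113.0)^0.0924 = 36.4 × 1.0487 = 38.1727 mph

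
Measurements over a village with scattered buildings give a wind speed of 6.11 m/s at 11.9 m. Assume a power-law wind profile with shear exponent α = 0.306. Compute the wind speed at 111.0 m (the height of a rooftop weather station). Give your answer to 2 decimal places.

12.10 m/s

Power-law profile: V₂ = V₁ · (z₂/z₁)^α
V₂ = 6.11 × (111.0/11.9)^0.306 = 6.11 × (9.3277)^0.306
    = 6.11 × 1.9804 = 12.1002 m/s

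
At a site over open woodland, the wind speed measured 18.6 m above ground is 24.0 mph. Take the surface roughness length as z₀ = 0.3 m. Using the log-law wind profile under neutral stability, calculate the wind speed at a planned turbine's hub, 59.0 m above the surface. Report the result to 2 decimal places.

30.71 mph

Log law: V(z) ∝ ln(z/z₀), so V₂/V₁ = ln(z₂/z₀) / ln(z₁/z₀).
ln(59.0/0.3) = 5.2815, ln(18.6/0.3) = 4.1271
V₂ = 24.0 × 5.2815/4.1271 = 24.0 × 1.2797 = 30.7129 mph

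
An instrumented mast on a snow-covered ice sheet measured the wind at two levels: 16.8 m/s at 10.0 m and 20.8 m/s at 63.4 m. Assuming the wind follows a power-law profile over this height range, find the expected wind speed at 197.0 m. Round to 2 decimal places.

23.71 m/s

First find α: α = ln(V₂/V₁)/ln(z₂/z₁) = ln(20.8/16.8)/ln(63.4/10.0) = 0.21357/1.84688 = 0.1156
Extrapolate from 63.4 m to 197.0 m: V₃ = 20.8 × (197.0/63.4)^0.1156 = 20.8 × 1.1401 = 23.7139 m/s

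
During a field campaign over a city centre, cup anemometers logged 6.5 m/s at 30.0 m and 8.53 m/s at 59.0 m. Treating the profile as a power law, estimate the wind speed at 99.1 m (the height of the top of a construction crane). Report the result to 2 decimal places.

First find α: α = ln(V₂/V₁)/ln(z₂/z₁) = ln(8.53/6.5)/ln(59.0/30.0) = 0.27179/0.67634 = 0.4018
Extrapolate from 59.0 m to 99.1 m: V₃ = 8.53 × (99.1/59.0)^0.4018 = 8.53 × 1.2317 = 10.5064 m/s

10.51 m/s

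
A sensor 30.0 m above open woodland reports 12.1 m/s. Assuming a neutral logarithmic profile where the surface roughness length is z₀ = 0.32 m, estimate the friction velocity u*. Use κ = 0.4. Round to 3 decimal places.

Log law: V(z) = (u*/κ) · ln(z/z₀) ⇒ u* = κ · V / ln(z/z₀)
u* = 0.4 × 12.1 / ln(30.0/0.32) = 0.4 × 12.1 / 4.5406
   = 4.8400 / 4.5406 = 1.0659 m/s

u* ≈ 1.066 m/s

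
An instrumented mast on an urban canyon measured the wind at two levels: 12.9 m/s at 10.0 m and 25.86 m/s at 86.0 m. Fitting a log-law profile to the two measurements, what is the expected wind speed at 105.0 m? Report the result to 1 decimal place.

Log law: V ∝ ln(z/z₀). From the pair, with r = V₁/V₂ = 0.49884,
ln z₀ = (ln z₁ − r·ln z₂)/(1 − r) = (2.3026 − 0.49884×4.4543)/0.50116 = 0.1608 → z₀ = 1.174 m
V₃ = V₁ · ln(z₃/z₀)/ln(z₁/z₀) = 12.9 × 4.4932/2.1418 = 27.0623 m/s

27.1 m/s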